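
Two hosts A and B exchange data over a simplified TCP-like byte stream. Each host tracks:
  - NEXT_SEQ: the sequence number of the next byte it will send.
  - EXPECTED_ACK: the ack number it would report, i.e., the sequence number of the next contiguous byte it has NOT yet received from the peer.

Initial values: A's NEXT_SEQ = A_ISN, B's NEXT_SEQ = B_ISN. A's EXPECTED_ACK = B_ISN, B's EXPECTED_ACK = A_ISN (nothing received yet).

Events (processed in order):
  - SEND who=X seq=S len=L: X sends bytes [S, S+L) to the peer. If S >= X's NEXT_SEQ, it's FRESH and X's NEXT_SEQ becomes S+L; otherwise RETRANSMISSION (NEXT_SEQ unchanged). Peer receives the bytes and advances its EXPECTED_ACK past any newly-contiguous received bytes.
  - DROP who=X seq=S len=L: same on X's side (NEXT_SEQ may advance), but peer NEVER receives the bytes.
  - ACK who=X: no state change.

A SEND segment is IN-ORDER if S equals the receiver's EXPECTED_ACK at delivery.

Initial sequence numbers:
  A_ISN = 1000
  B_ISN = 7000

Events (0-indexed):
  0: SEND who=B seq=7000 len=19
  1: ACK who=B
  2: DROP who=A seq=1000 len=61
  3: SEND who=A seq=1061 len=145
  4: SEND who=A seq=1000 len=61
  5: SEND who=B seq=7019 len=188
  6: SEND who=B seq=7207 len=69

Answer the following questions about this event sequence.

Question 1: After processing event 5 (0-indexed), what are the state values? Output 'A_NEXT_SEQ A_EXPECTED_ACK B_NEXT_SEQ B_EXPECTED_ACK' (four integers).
After event 0: A_seq=1000 A_ack=7019 B_seq=7019 B_ack=1000
After event 1: A_seq=1000 A_ack=7019 B_seq=7019 B_ack=1000
After event 2: A_seq=1061 A_ack=7019 B_seq=7019 B_ack=1000
After event 3: A_seq=1206 A_ack=7019 B_seq=7019 B_ack=1000
After event 4: A_seq=1206 A_ack=7019 B_seq=7019 B_ack=1206
After event 5: A_seq=1206 A_ack=7207 B_seq=7207 B_ack=1206

1206 7207 7207 1206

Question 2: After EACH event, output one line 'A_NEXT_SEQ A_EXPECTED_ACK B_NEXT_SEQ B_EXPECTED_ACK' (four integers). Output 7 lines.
1000 7019 7019 1000
1000 7019 7019 1000
1061 7019 7019 1000
1206 7019 7019 1000
1206 7019 7019 1206
1206 7207 7207 1206
1206 7276 7276 1206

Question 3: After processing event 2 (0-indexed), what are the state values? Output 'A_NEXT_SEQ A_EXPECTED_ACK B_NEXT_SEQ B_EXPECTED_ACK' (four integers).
After event 0: A_seq=1000 A_ack=7019 B_seq=7019 B_ack=1000
After event 1: A_seq=1000 A_ack=7019 B_seq=7019 B_ack=1000
After event 2: A_seq=1061 A_ack=7019 B_seq=7019 B_ack=1000

1061 7019 7019 1000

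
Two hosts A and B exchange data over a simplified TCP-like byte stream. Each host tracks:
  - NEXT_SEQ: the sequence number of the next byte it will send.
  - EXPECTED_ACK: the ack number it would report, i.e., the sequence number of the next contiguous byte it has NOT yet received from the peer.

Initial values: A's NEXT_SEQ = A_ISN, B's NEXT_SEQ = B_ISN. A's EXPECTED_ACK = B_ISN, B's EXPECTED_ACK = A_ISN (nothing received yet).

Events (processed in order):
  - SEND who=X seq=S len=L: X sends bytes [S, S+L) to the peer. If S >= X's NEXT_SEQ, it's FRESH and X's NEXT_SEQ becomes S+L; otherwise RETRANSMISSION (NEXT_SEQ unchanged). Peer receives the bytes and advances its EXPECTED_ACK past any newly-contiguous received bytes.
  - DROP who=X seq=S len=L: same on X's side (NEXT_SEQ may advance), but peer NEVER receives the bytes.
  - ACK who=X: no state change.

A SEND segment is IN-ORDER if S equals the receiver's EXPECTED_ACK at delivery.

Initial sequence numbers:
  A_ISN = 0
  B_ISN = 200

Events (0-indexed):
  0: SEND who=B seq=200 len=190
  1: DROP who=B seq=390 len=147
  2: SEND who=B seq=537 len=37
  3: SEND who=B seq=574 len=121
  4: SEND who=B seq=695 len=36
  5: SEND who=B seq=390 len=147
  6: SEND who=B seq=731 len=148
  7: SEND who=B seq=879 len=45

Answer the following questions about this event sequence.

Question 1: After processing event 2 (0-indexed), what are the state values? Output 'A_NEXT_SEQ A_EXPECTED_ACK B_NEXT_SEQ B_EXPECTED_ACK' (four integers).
After event 0: A_seq=0 A_ack=390 B_seq=390 B_ack=0
After event 1: A_seq=0 A_ack=390 B_seq=537 B_ack=0
After event 2: A_seq=0 A_ack=390 B_seq=574 B_ack=0

0 390 574 0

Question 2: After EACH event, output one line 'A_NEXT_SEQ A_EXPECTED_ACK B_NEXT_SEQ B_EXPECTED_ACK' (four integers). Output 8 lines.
0 390 390 0
0 390 537 0
0 390 574 0
0 390 695 0
0 390 731 0
0 731 731 0
0 879 879 0
0 924 924 0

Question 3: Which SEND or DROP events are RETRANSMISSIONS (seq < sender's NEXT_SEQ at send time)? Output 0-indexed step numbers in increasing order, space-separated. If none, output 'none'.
Step 0: SEND seq=200 -> fresh
Step 1: DROP seq=390 -> fresh
Step 2: SEND seq=537 -> fresh
Step 3: SEND seq=574 -> fresh
Step 4: SEND seq=695 -> fresh
Step 5: SEND seq=390 -> retransmit
Step 6: SEND seq=731 -> fresh
Step 7: SEND seq=879 -> fresh

Answer: 5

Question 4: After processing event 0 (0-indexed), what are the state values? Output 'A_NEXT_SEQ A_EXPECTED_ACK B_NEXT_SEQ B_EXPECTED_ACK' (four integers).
After event 0: A_seq=0 A_ack=390 B_seq=390 B_ack=0

0 390 390 0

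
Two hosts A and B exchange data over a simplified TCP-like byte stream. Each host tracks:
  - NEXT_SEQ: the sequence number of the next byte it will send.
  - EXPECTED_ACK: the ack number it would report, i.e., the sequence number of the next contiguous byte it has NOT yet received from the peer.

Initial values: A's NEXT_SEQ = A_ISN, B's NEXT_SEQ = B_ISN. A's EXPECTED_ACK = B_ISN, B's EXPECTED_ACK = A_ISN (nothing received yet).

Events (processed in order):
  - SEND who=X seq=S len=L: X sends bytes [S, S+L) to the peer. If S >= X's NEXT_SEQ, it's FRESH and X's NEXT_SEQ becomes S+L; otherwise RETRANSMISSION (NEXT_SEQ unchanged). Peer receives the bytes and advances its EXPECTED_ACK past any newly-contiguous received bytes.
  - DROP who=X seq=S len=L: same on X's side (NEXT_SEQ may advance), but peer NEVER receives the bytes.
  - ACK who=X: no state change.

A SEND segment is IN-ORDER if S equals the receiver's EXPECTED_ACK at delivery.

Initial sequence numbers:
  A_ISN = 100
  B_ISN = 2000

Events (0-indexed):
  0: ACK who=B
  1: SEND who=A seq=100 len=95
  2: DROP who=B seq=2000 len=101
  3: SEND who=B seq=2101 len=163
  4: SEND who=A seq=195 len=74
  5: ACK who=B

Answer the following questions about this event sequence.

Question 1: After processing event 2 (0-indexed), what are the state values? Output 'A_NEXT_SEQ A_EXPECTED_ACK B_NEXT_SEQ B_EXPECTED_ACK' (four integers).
After event 0: A_seq=100 A_ack=2000 B_seq=2000 B_ack=100
After event 1: A_seq=195 A_ack=2000 B_seq=2000 B_ack=195
After event 2: A_seq=195 A_ack=2000 B_seq=2101 B_ack=195

195 2000 2101 195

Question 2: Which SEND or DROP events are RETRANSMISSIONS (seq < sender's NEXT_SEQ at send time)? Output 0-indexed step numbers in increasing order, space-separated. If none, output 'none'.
Answer: none

Derivation:
Step 1: SEND seq=100 -> fresh
Step 2: DROP seq=2000 -> fresh
Step 3: SEND seq=2101 -> fresh
Step 4: SEND seq=195 -> fresh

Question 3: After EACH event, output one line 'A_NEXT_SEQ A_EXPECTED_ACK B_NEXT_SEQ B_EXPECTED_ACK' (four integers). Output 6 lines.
100 2000 2000 100
195 2000 2000 195
195 2000 2101 195
195 2000 2264 195
269 2000 2264 269
269 2000 2264 269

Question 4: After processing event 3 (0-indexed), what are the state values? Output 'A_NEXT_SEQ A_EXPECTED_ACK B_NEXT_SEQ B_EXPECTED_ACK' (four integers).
After event 0: A_seq=100 A_ack=2000 B_seq=2000 B_ack=100
After event 1: A_seq=195 A_ack=2000 B_seq=2000 B_ack=195
After event 2: A_seq=195 A_ack=2000 B_seq=2101 B_ack=195
After event 3: A_seq=195 A_ack=2000 B_seq=2264 B_ack=195

195 2000 2264 195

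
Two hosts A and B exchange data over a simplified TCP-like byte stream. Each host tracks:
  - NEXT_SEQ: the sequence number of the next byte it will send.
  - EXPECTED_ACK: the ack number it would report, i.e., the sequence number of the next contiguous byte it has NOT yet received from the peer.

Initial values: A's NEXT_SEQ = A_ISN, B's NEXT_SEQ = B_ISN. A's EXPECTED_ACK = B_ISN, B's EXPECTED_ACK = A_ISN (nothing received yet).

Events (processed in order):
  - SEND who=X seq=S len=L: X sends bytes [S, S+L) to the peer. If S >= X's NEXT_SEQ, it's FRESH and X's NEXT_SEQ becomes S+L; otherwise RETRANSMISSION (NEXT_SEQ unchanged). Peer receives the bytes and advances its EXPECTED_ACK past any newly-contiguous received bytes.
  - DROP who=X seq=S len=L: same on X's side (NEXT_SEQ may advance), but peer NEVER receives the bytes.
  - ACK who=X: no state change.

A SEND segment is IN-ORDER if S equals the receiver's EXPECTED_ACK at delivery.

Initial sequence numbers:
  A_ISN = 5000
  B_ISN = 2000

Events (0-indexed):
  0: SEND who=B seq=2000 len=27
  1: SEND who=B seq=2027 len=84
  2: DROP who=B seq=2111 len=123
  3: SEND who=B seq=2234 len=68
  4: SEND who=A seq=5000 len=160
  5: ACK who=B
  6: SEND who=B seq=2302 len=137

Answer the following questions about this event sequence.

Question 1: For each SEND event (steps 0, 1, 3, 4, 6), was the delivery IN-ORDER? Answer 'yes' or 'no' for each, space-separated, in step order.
Step 0: SEND seq=2000 -> in-order
Step 1: SEND seq=2027 -> in-order
Step 3: SEND seq=2234 -> out-of-order
Step 4: SEND seq=5000 -> in-order
Step 6: SEND seq=2302 -> out-of-order

Answer: yes yes no yes no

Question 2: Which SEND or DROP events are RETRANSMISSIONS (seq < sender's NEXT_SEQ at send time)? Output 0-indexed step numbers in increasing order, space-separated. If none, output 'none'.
Step 0: SEND seq=2000 -> fresh
Step 1: SEND seq=2027 -> fresh
Step 2: DROP seq=2111 -> fresh
Step 3: SEND seq=2234 -> fresh
Step 4: SEND seq=5000 -> fresh
Step 6: SEND seq=2302 -> fresh

Answer: none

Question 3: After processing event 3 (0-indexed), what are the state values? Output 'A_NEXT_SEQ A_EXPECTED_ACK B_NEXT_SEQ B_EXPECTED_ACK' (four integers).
After event 0: A_seq=5000 A_ack=2027 B_seq=2027 B_ack=5000
After event 1: A_seq=5000 A_ack=2111 B_seq=2111 B_ack=5000
After event 2: A_seq=5000 A_ack=2111 B_seq=2234 B_ack=5000
After event 3: A_seq=5000 A_ack=2111 B_seq=2302 B_ack=5000

5000 2111 2302 5000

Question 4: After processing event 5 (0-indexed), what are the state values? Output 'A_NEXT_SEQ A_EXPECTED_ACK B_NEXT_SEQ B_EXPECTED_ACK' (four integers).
After event 0: A_seq=5000 A_ack=2027 B_seq=2027 B_ack=5000
After event 1: A_seq=5000 A_ack=2111 B_seq=2111 B_ack=5000
After event 2: A_seq=5000 A_ack=2111 B_seq=2234 B_ack=5000
After event 3: A_seq=5000 A_ack=2111 B_seq=2302 B_ack=5000
After event 4: A_seq=5160 A_ack=2111 B_seq=2302 B_ack=5160
After event 5: A_seq=5160 A_ack=2111 B_seq=2302 B_ack=5160

5160 2111 2302 5160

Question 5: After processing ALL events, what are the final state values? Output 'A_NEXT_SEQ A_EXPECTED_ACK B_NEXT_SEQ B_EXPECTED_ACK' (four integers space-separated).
Answer: 5160 2111 2439 5160

Derivation:
After event 0: A_seq=5000 A_ack=2027 B_seq=2027 B_ack=5000
After event 1: A_seq=5000 A_ack=2111 B_seq=2111 B_ack=5000
After event 2: A_seq=5000 A_ack=2111 B_seq=2234 B_ack=5000
After event 3: A_seq=5000 A_ack=2111 B_seq=2302 B_ack=5000
After event 4: A_seq=5160 A_ack=2111 B_seq=2302 B_ack=5160
After event 5: A_seq=5160 A_ack=2111 B_seq=2302 B_ack=5160
After event 6: A_seq=5160 A_ack=2111 B_seq=2439 B_ack=5160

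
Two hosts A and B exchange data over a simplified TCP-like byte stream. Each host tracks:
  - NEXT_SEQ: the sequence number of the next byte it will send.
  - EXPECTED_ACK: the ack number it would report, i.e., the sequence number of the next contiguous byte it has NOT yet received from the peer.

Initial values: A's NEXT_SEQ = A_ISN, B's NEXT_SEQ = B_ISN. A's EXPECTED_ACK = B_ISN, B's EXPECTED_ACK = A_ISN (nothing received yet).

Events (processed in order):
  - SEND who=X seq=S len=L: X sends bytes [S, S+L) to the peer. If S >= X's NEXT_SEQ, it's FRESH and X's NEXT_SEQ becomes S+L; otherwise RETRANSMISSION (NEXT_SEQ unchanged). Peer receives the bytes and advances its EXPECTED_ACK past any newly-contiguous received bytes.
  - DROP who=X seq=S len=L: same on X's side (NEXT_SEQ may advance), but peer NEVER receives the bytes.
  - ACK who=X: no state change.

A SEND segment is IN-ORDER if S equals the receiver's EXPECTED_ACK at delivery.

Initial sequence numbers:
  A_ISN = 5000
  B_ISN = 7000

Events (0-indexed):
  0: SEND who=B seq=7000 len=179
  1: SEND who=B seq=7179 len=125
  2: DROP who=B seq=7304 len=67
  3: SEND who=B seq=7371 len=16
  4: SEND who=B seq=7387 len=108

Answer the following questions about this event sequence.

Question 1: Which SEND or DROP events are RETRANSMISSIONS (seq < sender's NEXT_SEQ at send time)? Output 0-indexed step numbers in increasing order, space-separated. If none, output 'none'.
Step 0: SEND seq=7000 -> fresh
Step 1: SEND seq=7179 -> fresh
Step 2: DROP seq=7304 -> fresh
Step 3: SEND seq=7371 -> fresh
Step 4: SEND seq=7387 -> fresh

Answer: none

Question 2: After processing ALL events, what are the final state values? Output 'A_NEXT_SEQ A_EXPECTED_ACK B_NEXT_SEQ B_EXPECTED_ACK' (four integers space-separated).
Answer: 5000 7304 7495 5000

Derivation:
After event 0: A_seq=5000 A_ack=7179 B_seq=7179 B_ack=5000
After event 1: A_seq=5000 A_ack=7304 B_seq=7304 B_ack=5000
After event 2: A_seq=5000 A_ack=7304 B_seq=7371 B_ack=5000
After event 3: A_seq=5000 A_ack=7304 B_seq=7387 B_ack=5000
After event 4: A_seq=5000 A_ack=7304 B_seq=7495 B_ack=5000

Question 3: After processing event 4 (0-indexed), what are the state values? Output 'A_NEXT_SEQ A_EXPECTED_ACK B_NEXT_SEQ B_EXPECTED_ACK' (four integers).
After event 0: A_seq=5000 A_ack=7179 B_seq=7179 B_ack=5000
After event 1: A_seq=5000 A_ack=7304 B_seq=7304 B_ack=5000
After event 2: A_seq=5000 A_ack=7304 B_seq=7371 B_ack=5000
After event 3: A_seq=5000 A_ack=7304 B_seq=7387 B_ack=5000
After event 4: A_seq=5000 A_ack=7304 B_seq=7495 B_ack=5000

5000 7304 7495 5000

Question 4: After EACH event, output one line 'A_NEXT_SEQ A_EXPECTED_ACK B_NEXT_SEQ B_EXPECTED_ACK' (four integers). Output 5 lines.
5000 7179 7179 5000
5000 7304 7304 5000
5000 7304 7371 5000
5000 7304 7387 5000
5000 7304 7495 5000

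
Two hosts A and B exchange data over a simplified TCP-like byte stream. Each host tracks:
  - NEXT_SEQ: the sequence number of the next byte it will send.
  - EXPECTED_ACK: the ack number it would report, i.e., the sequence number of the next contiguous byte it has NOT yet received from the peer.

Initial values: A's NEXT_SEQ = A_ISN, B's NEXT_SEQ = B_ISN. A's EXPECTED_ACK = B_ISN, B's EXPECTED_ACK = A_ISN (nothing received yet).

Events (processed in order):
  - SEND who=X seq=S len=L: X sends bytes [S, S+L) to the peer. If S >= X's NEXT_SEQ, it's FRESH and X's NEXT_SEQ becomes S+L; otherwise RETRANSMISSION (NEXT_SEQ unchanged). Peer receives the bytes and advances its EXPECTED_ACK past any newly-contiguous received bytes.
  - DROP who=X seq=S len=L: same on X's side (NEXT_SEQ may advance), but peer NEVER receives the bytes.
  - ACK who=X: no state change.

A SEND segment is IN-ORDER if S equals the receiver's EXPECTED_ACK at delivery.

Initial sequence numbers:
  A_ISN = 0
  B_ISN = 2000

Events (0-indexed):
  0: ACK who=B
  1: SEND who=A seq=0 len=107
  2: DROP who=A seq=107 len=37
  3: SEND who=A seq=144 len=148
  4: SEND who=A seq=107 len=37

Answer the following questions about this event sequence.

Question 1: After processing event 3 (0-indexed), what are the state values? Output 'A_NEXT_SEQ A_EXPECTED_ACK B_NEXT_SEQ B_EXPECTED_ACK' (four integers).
After event 0: A_seq=0 A_ack=2000 B_seq=2000 B_ack=0
After event 1: A_seq=107 A_ack=2000 B_seq=2000 B_ack=107
After event 2: A_seq=144 A_ack=2000 B_seq=2000 B_ack=107
After event 3: A_seq=292 A_ack=2000 B_seq=2000 B_ack=107

292 2000 2000 107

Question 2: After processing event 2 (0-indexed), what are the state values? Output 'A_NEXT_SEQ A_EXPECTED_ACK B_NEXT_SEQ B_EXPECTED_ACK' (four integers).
After event 0: A_seq=0 A_ack=2000 B_seq=2000 B_ack=0
After event 1: A_seq=107 A_ack=2000 B_seq=2000 B_ack=107
After event 2: A_seq=144 A_ack=2000 B_seq=2000 B_ack=107

144 2000 2000 107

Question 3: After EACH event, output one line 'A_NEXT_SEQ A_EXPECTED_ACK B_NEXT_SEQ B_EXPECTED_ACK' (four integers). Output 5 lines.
0 2000 2000 0
107 2000 2000 107
144 2000 2000 107
292 2000 2000 107
292 2000 2000 292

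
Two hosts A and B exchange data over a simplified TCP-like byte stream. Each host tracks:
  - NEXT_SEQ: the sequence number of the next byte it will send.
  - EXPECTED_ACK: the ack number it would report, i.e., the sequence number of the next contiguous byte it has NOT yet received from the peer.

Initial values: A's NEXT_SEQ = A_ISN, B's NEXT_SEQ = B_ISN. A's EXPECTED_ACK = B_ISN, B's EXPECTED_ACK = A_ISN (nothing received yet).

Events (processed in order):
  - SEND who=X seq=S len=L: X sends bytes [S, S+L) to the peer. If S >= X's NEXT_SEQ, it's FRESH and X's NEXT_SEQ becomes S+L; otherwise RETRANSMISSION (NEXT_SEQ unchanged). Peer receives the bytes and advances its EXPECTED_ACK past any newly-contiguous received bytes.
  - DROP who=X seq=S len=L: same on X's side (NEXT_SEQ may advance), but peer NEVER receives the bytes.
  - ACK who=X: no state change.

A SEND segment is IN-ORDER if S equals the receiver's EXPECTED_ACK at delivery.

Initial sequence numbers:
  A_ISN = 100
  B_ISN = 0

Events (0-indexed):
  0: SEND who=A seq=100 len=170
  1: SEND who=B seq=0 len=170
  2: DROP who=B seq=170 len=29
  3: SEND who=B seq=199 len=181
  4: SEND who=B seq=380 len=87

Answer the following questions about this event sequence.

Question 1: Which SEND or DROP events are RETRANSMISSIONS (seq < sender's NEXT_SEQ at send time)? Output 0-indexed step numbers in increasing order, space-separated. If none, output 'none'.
Answer: none

Derivation:
Step 0: SEND seq=100 -> fresh
Step 1: SEND seq=0 -> fresh
Step 2: DROP seq=170 -> fresh
Step 3: SEND seq=199 -> fresh
Step 4: SEND seq=380 -> fresh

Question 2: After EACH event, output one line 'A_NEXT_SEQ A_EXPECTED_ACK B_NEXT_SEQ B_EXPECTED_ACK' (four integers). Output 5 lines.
270 0 0 270
270 170 170 270
270 170 199 270
270 170 380 270
270 170 467 270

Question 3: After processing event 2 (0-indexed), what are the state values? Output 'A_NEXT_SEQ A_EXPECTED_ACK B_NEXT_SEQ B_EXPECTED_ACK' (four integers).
After event 0: A_seq=270 A_ack=0 B_seq=0 B_ack=270
After event 1: A_seq=270 A_ack=170 B_seq=170 B_ack=270
After event 2: A_seq=270 A_ack=170 B_seq=199 B_ack=270

270 170 199 270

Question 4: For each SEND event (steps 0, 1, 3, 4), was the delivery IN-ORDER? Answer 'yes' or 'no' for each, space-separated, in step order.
Answer: yes yes no no

Derivation:
Step 0: SEND seq=100 -> in-order
Step 1: SEND seq=0 -> in-order
Step 3: SEND seq=199 -> out-of-order
Step 4: SEND seq=380 -> out-of-order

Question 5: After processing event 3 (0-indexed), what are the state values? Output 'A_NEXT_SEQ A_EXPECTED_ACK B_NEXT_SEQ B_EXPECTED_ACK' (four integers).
After event 0: A_seq=270 A_ack=0 B_seq=0 B_ack=270
After event 1: A_seq=270 A_ack=170 B_seq=170 B_ack=270
After event 2: A_seq=270 A_ack=170 B_seq=199 B_ack=270
After event 3: A_seq=270 A_ack=170 B_seq=380 B_ack=270

270 170 380 270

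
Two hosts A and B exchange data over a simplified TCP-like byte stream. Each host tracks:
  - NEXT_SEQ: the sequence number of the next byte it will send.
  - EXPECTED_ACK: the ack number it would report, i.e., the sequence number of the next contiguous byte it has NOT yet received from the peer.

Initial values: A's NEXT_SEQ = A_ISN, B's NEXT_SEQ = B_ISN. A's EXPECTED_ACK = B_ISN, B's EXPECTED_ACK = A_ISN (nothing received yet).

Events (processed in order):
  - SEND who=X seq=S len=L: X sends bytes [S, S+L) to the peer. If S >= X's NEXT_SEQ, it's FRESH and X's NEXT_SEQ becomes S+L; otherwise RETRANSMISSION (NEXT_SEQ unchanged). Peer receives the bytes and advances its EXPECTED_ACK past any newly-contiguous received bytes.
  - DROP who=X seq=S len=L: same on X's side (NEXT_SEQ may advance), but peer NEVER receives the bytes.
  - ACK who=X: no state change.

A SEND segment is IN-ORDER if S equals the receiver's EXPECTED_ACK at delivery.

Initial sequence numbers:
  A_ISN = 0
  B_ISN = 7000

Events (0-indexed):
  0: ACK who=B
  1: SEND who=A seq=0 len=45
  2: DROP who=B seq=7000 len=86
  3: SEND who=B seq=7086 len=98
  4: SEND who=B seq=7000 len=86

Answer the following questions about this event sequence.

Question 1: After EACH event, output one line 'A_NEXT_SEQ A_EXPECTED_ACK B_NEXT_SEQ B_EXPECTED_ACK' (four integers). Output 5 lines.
0 7000 7000 0
45 7000 7000 45
45 7000 7086 45
45 7000 7184 45
45 7184 7184 45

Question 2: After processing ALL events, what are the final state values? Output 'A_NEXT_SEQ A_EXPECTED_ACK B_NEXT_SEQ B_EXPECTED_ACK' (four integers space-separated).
Answer: 45 7184 7184 45

Derivation:
After event 0: A_seq=0 A_ack=7000 B_seq=7000 B_ack=0
After event 1: A_seq=45 A_ack=7000 B_seq=7000 B_ack=45
After event 2: A_seq=45 A_ack=7000 B_seq=7086 B_ack=45
After event 3: A_seq=45 A_ack=7000 B_seq=7184 B_ack=45
After event 4: A_seq=45 A_ack=7184 B_seq=7184 B_ack=45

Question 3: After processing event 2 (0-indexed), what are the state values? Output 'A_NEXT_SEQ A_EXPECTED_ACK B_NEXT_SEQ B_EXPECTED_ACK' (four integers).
After event 0: A_seq=0 A_ack=7000 B_seq=7000 B_ack=0
After event 1: A_seq=45 A_ack=7000 B_seq=7000 B_ack=45
After event 2: A_seq=45 A_ack=7000 B_seq=7086 B_ack=45

45 7000 7086 45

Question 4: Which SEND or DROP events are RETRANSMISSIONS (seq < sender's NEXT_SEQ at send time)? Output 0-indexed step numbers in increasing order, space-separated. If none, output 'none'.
Step 1: SEND seq=0 -> fresh
Step 2: DROP seq=7000 -> fresh
Step 3: SEND seq=7086 -> fresh
Step 4: SEND seq=7000 -> retransmit

Answer: 4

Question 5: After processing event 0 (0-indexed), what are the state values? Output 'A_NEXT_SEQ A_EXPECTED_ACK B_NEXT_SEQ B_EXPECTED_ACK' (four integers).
After event 0: A_seq=0 A_ack=7000 B_seq=7000 B_ack=0

0 7000 7000 0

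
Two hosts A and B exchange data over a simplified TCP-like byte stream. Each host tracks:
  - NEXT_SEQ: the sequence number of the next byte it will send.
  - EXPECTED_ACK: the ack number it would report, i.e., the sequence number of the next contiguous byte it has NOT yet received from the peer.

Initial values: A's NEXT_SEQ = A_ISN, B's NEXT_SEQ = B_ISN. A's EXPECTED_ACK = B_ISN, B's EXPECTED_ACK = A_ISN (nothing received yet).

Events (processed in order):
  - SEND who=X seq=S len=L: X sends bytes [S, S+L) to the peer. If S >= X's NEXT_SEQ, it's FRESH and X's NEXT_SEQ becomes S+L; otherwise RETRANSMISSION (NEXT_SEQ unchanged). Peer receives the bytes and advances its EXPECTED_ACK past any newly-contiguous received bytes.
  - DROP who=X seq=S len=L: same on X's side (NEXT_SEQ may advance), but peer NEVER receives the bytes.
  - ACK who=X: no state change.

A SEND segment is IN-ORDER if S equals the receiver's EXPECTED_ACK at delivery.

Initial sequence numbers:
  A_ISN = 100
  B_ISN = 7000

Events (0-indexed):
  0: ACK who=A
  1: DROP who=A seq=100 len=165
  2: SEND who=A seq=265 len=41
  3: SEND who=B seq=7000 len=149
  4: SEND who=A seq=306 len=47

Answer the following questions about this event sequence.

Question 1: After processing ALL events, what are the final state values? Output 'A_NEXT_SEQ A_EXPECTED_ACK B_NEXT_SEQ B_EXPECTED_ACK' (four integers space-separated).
Answer: 353 7149 7149 100

Derivation:
After event 0: A_seq=100 A_ack=7000 B_seq=7000 B_ack=100
After event 1: A_seq=265 A_ack=7000 B_seq=7000 B_ack=100
After event 2: A_seq=306 A_ack=7000 B_seq=7000 B_ack=100
After event 3: A_seq=306 A_ack=7149 B_seq=7149 B_ack=100
After event 4: A_seq=353 A_ack=7149 B_seq=7149 B_ack=100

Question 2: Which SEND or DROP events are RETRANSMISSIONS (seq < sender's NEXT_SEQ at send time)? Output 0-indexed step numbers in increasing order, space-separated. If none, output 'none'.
Step 1: DROP seq=100 -> fresh
Step 2: SEND seq=265 -> fresh
Step 3: SEND seq=7000 -> fresh
Step 4: SEND seq=306 -> fresh

Answer: none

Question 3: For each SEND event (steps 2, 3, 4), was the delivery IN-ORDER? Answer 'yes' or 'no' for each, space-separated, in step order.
Answer: no yes no

Derivation:
Step 2: SEND seq=265 -> out-of-order
Step 3: SEND seq=7000 -> in-order
Step 4: SEND seq=306 -> out-of-order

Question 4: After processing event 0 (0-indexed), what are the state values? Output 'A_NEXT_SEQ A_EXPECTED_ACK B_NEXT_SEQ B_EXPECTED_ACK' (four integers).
After event 0: A_seq=100 A_ack=7000 B_seq=7000 B_ack=100

100 7000 7000 100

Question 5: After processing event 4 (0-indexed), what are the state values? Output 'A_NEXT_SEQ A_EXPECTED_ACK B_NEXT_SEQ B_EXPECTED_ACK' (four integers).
After event 0: A_seq=100 A_ack=7000 B_seq=7000 B_ack=100
After event 1: A_seq=265 A_ack=7000 B_seq=7000 B_ack=100
After event 2: A_seq=306 A_ack=7000 B_seq=7000 B_ack=100
After event 3: A_seq=306 A_ack=7149 B_seq=7149 B_ack=100
After event 4: A_seq=353 A_ack=7149 B_seq=7149 B_ack=100

353 7149 7149 100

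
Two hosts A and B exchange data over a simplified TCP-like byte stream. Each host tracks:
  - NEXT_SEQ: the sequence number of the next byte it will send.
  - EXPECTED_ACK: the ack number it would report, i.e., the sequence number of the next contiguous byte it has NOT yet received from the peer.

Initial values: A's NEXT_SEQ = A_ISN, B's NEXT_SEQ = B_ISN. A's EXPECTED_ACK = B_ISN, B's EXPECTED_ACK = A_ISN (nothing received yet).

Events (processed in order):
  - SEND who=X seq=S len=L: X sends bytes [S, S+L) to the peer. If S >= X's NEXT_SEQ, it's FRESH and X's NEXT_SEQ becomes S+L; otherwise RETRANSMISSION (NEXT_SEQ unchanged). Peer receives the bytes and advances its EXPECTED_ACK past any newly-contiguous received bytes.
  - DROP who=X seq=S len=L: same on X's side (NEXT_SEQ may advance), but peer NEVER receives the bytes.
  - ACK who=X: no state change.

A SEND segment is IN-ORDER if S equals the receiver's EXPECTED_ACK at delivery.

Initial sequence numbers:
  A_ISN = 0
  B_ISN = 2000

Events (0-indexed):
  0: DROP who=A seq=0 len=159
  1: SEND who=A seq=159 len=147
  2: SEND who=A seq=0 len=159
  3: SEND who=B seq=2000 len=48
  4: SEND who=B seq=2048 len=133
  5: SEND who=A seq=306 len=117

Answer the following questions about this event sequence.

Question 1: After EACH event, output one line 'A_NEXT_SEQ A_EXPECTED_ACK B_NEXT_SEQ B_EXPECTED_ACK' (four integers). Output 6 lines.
159 2000 2000 0
306 2000 2000 0
306 2000 2000 306
306 2048 2048 306
306 2181 2181 306
423 2181 2181 423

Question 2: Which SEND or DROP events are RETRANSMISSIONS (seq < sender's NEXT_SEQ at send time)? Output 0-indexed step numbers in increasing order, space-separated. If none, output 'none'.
Answer: 2

Derivation:
Step 0: DROP seq=0 -> fresh
Step 1: SEND seq=159 -> fresh
Step 2: SEND seq=0 -> retransmit
Step 3: SEND seq=2000 -> fresh
Step 4: SEND seq=2048 -> fresh
Step 5: SEND seq=306 -> fresh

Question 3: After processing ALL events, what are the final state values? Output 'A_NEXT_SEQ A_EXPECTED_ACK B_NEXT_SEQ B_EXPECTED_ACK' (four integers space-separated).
Answer: 423 2181 2181 423

Derivation:
After event 0: A_seq=159 A_ack=2000 B_seq=2000 B_ack=0
After event 1: A_seq=306 A_ack=2000 B_seq=2000 B_ack=0
After event 2: A_seq=306 A_ack=2000 B_seq=2000 B_ack=306
After event 3: A_seq=306 A_ack=2048 B_seq=2048 B_ack=306
After event 4: A_seq=306 A_ack=2181 B_seq=2181 B_ack=306
After event 5: A_seq=423 A_ack=2181 B_seq=2181 B_ack=423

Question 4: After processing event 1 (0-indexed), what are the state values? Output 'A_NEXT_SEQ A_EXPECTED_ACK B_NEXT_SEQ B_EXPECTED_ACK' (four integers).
After event 0: A_seq=159 A_ack=2000 B_seq=2000 B_ack=0
After event 1: A_seq=306 A_ack=2000 B_seq=2000 B_ack=0

306 2000 2000 0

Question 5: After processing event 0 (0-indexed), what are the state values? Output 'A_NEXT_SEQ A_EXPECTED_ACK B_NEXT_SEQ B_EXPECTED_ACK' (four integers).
After event 0: A_seq=159 A_ack=2000 B_seq=2000 B_ack=0

159 2000 2000 0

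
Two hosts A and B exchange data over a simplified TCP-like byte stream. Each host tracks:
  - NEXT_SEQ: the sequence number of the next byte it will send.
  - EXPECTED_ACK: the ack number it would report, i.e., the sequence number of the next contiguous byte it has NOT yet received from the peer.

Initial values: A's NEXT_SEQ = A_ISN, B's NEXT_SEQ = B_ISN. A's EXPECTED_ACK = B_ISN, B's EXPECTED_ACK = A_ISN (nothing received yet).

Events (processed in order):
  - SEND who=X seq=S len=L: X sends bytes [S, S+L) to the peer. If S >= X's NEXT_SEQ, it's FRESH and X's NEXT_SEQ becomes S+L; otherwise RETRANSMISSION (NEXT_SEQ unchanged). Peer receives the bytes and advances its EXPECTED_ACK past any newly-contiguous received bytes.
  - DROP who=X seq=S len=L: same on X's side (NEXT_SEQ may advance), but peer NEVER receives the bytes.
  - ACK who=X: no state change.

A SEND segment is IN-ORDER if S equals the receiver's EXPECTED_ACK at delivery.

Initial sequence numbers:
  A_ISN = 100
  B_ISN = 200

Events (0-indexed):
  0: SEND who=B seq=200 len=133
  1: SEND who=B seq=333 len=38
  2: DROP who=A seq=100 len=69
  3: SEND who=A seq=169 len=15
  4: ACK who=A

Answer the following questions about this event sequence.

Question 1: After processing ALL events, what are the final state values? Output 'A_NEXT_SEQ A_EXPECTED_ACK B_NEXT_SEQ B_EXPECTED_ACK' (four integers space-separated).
After event 0: A_seq=100 A_ack=333 B_seq=333 B_ack=100
After event 1: A_seq=100 A_ack=371 B_seq=371 B_ack=100
After event 2: A_seq=169 A_ack=371 B_seq=371 B_ack=100
After event 3: A_seq=184 A_ack=371 B_seq=371 B_ack=100
After event 4: A_seq=184 A_ack=371 B_seq=371 B_ack=100

Answer: 184 371 371 100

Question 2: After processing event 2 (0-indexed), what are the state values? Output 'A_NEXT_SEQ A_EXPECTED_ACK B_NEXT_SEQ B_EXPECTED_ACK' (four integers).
After event 0: A_seq=100 A_ack=333 B_seq=333 B_ack=100
After event 1: A_seq=100 A_ack=371 B_seq=371 B_ack=100
After event 2: A_seq=169 A_ack=371 B_seq=371 B_ack=100

169 371 371 100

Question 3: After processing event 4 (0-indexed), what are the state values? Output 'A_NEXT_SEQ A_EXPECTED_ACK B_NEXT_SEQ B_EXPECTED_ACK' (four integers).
After event 0: A_seq=100 A_ack=333 B_seq=333 B_ack=100
After event 1: A_seq=100 A_ack=371 B_seq=371 B_ack=100
After event 2: A_seq=169 A_ack=371 B_seq=371 B_ack=100
After event 3: A_seq=184 A_ack=371 B_seq=371 B_ack=100
After event 4: A_seq=184 A_ack=371 B_seq=371 B_ack=100

184 371 371 100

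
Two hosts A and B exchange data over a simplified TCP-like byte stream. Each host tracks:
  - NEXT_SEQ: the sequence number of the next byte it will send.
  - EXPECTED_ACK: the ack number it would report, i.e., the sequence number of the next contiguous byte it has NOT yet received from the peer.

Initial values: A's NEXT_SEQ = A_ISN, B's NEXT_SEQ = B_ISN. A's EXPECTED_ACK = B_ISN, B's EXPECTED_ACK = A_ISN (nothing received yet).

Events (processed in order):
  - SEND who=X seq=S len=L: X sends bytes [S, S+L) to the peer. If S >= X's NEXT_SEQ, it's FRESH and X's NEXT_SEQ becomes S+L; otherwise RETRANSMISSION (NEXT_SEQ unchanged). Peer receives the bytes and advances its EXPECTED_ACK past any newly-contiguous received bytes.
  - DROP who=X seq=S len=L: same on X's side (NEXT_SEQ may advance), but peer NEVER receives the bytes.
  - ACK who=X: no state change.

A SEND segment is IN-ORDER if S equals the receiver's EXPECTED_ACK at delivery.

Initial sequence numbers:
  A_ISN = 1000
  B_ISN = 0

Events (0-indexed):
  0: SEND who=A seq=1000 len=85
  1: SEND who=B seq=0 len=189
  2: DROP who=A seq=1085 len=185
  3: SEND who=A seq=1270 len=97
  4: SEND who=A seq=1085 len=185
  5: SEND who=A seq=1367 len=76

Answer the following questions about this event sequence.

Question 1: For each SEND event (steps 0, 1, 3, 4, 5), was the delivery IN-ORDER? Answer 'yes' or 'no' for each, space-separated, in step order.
Answer: yes yes no yes yes

Derivation:
Step 0: SEND seq=1000 -> in-order
Step 1: SEND seq=0 -> in-order
Step 3: SEND seq=1270 -> out-of-order
Step 4: SEND seq=1085 -> in-order
Step 5: SEND seq=1367 -> in-order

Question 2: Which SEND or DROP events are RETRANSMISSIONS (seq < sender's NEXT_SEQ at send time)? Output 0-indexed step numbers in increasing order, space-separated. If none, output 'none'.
Step 0: SEND seq=1000 -> fresh
Step 1: SEND seq=0 -> fresh
Step 2: DROP seq=1085 -> fresh
Step 3: SEND seq=1270 -> fresh
Step 4: SEND seq=1085 -> retransmit
Step 5: SEND seq=1367 -> fresh

Answer: 4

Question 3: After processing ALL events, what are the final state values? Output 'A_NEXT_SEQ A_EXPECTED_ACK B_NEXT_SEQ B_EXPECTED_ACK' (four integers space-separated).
After event 0: A_seq=1085 A_ack=0 B_seq=0 B_ack=1085
After event 1: A_seq=1085 A_ack=189 B_seq=189 B_ack=1085
After event 2: A_seq=1270 A_ack=189 B_seq=189 B_ack=1085
After event 3: A_seq=1367 A_ack=189 B_seq=189 B_ack=1085
After event 4: A_seq=1367 A_ack=189 B_seq=189 B_ack=1367
After event 5: A_seq=1443 A_ack=189 B_seq=189 B_ack=1443

Answer: 1443 189 189 1443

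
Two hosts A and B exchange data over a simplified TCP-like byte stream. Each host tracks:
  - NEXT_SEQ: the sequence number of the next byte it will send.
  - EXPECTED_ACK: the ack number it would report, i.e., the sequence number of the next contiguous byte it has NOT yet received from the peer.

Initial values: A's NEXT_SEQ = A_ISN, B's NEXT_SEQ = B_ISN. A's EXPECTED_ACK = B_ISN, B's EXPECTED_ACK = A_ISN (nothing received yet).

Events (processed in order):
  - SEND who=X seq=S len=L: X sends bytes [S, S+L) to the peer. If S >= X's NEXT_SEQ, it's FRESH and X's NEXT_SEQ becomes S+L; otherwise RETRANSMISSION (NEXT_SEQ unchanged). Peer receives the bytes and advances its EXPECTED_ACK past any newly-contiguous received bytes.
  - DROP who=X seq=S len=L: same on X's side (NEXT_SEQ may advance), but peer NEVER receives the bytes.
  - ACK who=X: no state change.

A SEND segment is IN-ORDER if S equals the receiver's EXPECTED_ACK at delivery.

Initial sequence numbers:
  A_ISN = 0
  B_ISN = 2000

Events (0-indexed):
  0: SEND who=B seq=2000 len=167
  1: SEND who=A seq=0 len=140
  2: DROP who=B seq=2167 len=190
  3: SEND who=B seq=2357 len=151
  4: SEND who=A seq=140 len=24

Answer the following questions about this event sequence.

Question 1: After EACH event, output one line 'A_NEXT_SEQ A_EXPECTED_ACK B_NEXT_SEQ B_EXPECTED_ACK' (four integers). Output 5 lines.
0 2167 2167 0
140 2167 2167 140
140 2167 2357 140
140 2167 2508 140
164 2167 2508 164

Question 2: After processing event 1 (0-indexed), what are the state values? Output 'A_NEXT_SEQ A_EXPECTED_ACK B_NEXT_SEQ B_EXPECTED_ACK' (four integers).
After event 0: A_seq=0 A_ack=2167 B_seq=2167 B_ack=0
After event 1: A_seq=140 A_ack=2167 B_seq=2167 B_ack=140

140 2167 2167 140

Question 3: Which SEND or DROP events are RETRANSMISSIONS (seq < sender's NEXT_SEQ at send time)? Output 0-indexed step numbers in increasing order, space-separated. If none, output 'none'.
Answer: none

Derivation:
Step 0: SEND seq=2000 -> fresh
Step 1: SEND seq=0 -> fresh
Step 2: DROP seq=2167 -> fresh
Step 3: SEND seq=2357 -> fresh
Step 4: SEND seq=140 -> fresh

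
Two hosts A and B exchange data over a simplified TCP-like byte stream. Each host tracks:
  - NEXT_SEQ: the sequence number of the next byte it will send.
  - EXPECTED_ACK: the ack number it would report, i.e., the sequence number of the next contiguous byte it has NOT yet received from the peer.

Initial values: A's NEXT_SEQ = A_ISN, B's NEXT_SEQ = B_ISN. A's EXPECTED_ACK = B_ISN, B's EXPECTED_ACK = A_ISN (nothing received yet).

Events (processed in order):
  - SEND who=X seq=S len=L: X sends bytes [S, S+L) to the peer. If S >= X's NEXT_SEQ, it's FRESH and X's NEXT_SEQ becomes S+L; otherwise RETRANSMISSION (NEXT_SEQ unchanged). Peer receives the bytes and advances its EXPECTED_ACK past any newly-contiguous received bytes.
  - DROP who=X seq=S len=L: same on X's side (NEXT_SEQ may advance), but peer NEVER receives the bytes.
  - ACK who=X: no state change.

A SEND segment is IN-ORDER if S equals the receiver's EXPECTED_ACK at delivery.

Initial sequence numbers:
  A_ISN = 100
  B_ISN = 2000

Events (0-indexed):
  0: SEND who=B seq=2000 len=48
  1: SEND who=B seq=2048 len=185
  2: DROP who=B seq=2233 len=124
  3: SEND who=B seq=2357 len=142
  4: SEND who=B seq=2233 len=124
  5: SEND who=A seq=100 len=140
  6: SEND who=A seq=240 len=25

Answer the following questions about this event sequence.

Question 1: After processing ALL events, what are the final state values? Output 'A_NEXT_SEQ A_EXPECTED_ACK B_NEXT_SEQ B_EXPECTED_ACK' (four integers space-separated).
After event 0: A_seq=100 A_ack=2048 B_seq=2048 B_ack=100
After event 1: A_seq=100 A_ack=2233 B_seq=2233 B_ack=100
After event 2: A_seq=100 A_ack=2233 B_seq=2357 B_ack=100
After event 3: A_seq=100 A_ack=2233 B_seq=2499 B_ack=100
After event 4: A_seq=100 A_ack=2499 B_seq=2499 B_ack=100
After event 5: A_seq=240 A_ack=2499 B_seq=2499 B_ack=240
After event 6: A_seq=265 A_ack=2499 B_seq=2499 B_ack=265

Answer: 265 2499 2499 265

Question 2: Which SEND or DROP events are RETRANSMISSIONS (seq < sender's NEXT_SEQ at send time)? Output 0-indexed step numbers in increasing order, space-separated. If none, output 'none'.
Step 0: SEND seq=2000 -> fresh
Step 1: SEND seq=2048 -> fresh
Step 2: DROP seq=2233 -> fresh
Step 3: SEND seq=2357 -> fresh
Step 4: SEND seq=2233 -> retransmit
Step 5: SEND seq=100 -> fresh
Step 6: SEND seq=240 -> fresh

Answer: 4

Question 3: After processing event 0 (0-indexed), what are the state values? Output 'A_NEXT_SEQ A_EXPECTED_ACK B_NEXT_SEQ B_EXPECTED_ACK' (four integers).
After event 0: A_seq=100 A_ack=2048 B_seq=2048 B_ack=100

100 2048 2048 100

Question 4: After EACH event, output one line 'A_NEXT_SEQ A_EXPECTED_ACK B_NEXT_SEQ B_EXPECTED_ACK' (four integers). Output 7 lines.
100 2048 2048 100
100 2233 2233 100
100 2233 2357 100
100 2233 2499 100
100 2499 2499 100
240 2499 2499 240
265 2499 2499 265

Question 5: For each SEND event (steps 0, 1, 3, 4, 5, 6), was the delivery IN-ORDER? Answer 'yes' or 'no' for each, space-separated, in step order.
Answer: yes yes no yes yes yes

Derivation:
Step 0: SEND seq=2000 -> in-order
Step 1: SEND seq=2048 -> in-order
Step 3: SEND seq=2357 -> out-of-order
Step 4: SEND seq=2233 -> in-order
Step 5: SEND seq=100 -> in-order
Step 6: SEND seq=240 -> in-order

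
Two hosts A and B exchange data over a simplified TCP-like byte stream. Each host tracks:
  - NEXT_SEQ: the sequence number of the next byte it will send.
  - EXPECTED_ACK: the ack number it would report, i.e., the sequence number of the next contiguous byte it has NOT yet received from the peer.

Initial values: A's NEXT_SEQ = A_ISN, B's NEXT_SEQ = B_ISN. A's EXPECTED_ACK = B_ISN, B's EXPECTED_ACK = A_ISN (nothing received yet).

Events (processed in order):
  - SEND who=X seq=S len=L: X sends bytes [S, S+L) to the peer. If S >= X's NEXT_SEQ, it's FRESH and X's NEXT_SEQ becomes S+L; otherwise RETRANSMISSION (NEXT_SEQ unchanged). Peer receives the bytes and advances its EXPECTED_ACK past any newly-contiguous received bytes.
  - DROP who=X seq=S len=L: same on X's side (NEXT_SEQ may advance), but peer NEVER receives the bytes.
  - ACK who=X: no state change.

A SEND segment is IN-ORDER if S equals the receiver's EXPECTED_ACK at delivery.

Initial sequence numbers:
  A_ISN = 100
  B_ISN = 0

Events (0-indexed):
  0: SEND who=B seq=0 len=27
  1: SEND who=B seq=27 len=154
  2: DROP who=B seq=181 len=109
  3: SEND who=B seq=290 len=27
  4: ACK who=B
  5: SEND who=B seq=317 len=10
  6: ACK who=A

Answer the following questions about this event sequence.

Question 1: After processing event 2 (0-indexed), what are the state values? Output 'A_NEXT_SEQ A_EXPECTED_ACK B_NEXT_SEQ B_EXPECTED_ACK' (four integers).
After event 0: A_seq=100 A_ack=27 B_seq=27 B_ack=100
After event 1: A_seq=100 A_ack=181 B_seq=181 B_ack=100
After event 2: A_seq=100 A_ack=181 B_seq=290 B_ack=100

100 181 290 100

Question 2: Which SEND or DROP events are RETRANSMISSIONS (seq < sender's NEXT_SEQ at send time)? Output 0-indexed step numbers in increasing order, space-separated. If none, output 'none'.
Answer: none

Derivation:
Step 0: SEND seq=0 -> fresh
Step 1: SEND seq=27 -> fresh
Step 2: DROP seq=181 -> fresh
Step 3: SEND seq=290 -> fresh
Step 5: SEND seq=317 -> fresh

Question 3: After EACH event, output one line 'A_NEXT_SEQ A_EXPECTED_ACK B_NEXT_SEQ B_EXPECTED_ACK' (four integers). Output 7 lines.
100 27 27 100
100 181 181 100
100 181 290 100
100 181 317 100
100 181 317 100
100 181 327 100
100 181 327 100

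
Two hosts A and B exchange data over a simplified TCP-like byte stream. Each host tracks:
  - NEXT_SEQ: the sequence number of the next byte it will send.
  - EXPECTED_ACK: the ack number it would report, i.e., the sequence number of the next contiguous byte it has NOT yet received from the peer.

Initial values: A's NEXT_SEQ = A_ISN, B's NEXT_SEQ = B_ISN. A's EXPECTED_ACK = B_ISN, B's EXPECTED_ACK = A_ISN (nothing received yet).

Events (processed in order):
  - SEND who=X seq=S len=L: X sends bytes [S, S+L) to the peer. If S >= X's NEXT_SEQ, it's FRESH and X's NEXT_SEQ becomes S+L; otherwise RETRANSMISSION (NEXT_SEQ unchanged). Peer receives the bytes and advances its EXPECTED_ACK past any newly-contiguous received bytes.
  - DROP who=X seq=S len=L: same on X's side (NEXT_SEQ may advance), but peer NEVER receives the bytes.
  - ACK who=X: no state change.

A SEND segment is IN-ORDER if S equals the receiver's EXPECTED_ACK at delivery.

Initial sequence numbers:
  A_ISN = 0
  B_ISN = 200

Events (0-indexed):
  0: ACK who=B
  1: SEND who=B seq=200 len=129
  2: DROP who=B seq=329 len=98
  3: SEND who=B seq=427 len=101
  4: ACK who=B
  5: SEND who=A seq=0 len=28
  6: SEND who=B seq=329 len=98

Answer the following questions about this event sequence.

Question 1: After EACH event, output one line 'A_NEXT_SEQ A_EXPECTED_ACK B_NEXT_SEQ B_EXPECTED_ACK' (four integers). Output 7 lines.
0 200 200 0
0 329 329 0
0 329 427 0
0 329 528 0
0 329 528 0
28 329 528 28
28 528 528 28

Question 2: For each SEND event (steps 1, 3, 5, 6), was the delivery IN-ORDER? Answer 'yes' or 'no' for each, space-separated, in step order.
Answer: yes no yes yes

Derivation:
Step 1: SEND seq=200 -> in-order
Step 3: SEND seq=427 -> out-of-order
Step 5: SEND seq=0 -> in-order
Step 6: SEND seq=329 -> in-order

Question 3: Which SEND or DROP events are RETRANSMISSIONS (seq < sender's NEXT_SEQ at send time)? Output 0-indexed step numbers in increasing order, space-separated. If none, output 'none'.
Answer: 6

Derivation:
Step 1: SEND seq=200 -> fresh
Step 2: DROP seq=329 -> fresh
Step 3: SEND seq=427 -> fresh
Step 5: SEND seq=0 -> fresh
Step 6: SEND seq=329 -> retransmit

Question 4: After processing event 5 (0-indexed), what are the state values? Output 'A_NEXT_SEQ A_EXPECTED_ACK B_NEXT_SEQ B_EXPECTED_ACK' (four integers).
After event 0: A_seq=0 A_ack=200 B_seq=200 B_ack=0
After event 1: A_seq=0 A_ack=329 B_seq=329 B_ack=0
After event 2: A_seq=0 A_ack=329 B_seq=427 B_ack=0
After event 3: A_seq=0 A_ack=329 B_seq=528 B_ack=0
After event 4: A_seq=0 A_ack=329 B_seq=528 B_ack=0
After event 5: A_seq=28 A_ack=329 B_seq=528 B_ack=28

28 329 528 28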